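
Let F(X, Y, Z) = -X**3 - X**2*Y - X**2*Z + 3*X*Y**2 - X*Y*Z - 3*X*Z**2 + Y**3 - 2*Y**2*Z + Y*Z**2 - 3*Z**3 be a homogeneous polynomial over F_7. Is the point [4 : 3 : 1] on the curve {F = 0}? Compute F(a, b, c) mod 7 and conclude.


F(4,3,1) ≡ 0 (mod 7); P is on the curve.

Evaluate F(4, 3, 1) term-by-term (mod 7).
  -X**3 ↦ -1·64·1·1 = -64
  -X**2*Y ↦ -1·16·3·1 = -48
  -X**2*Z ↦ -1·16·1·1 = -16
  3*X*Y**2 ↦ 3·4·9·1 = 108
  -X*Y*Z ↦ -1·4·3·1 = -12
  -3*X*Z**2 ↦ -3·4·1·1 = -12
  Y**3 ↦ 1·1·27·1 = 27
  -2*Y**2*Z ↦ -2·1·9·1 = -18
  Y*Z**2 ↦ 1·1·3·1 = 3
  -3*Z**3 ↦ -3·1·1·1 = -3
Sum: F(4, 3, 1) = (-64) + (-48) + (-16) + (108) + (-12) + (-12) + (27) + (-18) + (3) + (-3) = -35.
Reducing mod 7: -35 ≡ 0 (mod 7).
Since F(a, b, c) ≡ 0 (mod 7), P lies on the curve.


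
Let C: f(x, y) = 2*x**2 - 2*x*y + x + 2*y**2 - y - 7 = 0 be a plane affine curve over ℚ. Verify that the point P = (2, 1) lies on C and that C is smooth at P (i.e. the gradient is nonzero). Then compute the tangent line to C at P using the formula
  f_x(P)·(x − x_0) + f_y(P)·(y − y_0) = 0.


Tangent line at P: 7*x - y - 13 = 0.

Step 1: f(2, 1) = 0, so P lies on C.
Step 2: partial derivatives
  f_x(x, y) = 4*x - 2*y + 1, f_y(x, y) = -2*x + 4*y - 1.
  f_x(P) = 7, f_y(P) = -1 (gradient nonzero, so P is smooth).
Step 3: tangent line at P: 7·(x − 2) + -1·(y − 1) = 0.
Expanding: 7*x - y - 13 = 0.


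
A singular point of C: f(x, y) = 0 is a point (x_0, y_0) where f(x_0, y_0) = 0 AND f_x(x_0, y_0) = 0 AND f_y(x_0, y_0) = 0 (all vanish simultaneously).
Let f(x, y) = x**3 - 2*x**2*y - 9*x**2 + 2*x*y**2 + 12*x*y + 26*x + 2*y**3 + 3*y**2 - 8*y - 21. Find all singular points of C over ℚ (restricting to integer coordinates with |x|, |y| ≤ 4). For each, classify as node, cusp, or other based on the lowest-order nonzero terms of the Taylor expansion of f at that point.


Singular points: {(2, -1)}; classification: node.

Compute partial derivatives:
  f_x = 3*x**2 - 4*x*y - 18*x + 2*y**2 + 12*y + 26.
  f_y = -2*x**2 + 4*x*y + 12*x + 6*y**2 + 6*y - 8.
Scan x_0 ∈ {−4, ..., 4}. For each x_0, f_y(x_0, y) is a polynomial in y; find its integer roots y ∈ {−4, ..., 4}, then test f_x and f at those candidates.
  x = -4: f_y(-4, y) = 6*y**2 - 10*y - 88; no integer root y with |y| ≤ 4.
  x = -3: f_y(-3, y) = 6*y**2 - 6*y - 62; no integer root y with |y| ≤ 4.
  x = -2: f_y(-2, y) = 6*y**2 - 2*y - 40; no integer root y with |y| ≤ 4.
  x = -1: f_y(-1, y) = 6*y**2 + 2*y - 22; no integer root y with |y| ≤ 4.
  x = 0: f_y(0, y) = 6*y**2 + 6*y - 8; no integer root y with |y| ≤ 4.
  x = 1: f_y(1, y) = 6*y**2 + 10*y + 2; no integer root y with |y| ≤ 4.
  x = 2: f_y(2, y) = 6*y**2 + 14*y + 8; vanishes at y ∈ {-1}. (2, -1): f_x = 0, f = 0 — SINGULAR.
  x = 3: f_y(3, y) = 6*y**2 + 18*y + 10; no integer root y with |y| ≤ 4.
  x = 4: f_y(4, y) = 6*y**2 + 22*y + 8; no integer root y with |y| ≤ 4.
Only singular point on the grid: (2, -1).
Classify: substitute x = 2 + u, y = -1 + v and expand: f = u**3 - 2*u**2*v - u**2 + 2*u*v**2 + 2*v**3 + v**2.
No constant or linear terms (consistent with a singular point). Quadratic part: -u**2 + v**2. Cubic part: u**3 - 2*u**2*v + 2*u*v**2 + 2*v**3.
The quadratic part v**2 - u**2 = (v − u)(v + u) splits into two distinct linear factors, so there are two distinct tangent lines y − -1 = ±(x − 2) — this is a node (ordinary double point).
Classification: node.


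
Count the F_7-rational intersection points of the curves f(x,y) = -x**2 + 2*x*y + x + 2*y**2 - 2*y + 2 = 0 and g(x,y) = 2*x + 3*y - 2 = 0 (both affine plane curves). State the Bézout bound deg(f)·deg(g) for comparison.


Common zeros: {(0, 3), (4, 5)}; count = 2; Bézout bound = 2.

deg(f) = 2, deg(g) = 1, so Bézout bound = 2.
Scan x ∈ F_7. For each x, list the y ∈ F_7 with f(x, y) ≡ 0 and those with g(x, y) ≡ 0 (mod 7); the common zeros in that column are the intersection.
  x = 0: f ≡ 0 at y ∈ {3, 5}; g ≡ 0 at y ∈ {3}; common: {3}.
  x = 1: f ≡ 0 at y ∈ ∅; g ≡ 0 at y ∈ {0}; common: ∅.
  x = 2: f ≡ 0 at y ∈ {0, 6}; g ≡ 0 at y ∈ {4}; common: ∅.
  x = 3: f ≡ 0 at y ∈ ∅; g ≡ 0 at y ∈ {1}; common: ∅.
  x = 4: f ≡ 0 at y ∈ {5, 6}; g ≡ 0 at y ∈ {5}; common: {5}.
  x = 5: f ≡ 0 at y ∈ ∅; g ≡ 0 at y ∈ {2}; common: ∅.
  x = 6: f ≡ 0 at y ∈ {0, 2}; g ≡ 0 at y ∈ {6}; common: ∅.
Collecting: common zeros = {(0, 3), (4, 5)}, so the count is 2.
Comparison with the Bézout bound: 2 ≤ 2 = deg(f)·deg(g), as expected for curves with no common component (the bound is attained).


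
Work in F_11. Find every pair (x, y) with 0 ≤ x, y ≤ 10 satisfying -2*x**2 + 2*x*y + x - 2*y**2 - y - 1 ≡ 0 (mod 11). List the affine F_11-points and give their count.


Affine F_11-points: {(0, 2), (0, 3), (4, 4), (4, 5), (6, 4), (6, 7), (7, 5), (7, 7), (8, 0), (8, 2), (9, 0), (9, 3)}; count = 12.

For each of the 121 pairs (x, y) ∈ F_11², evaluate f(x, y) mod 11. Record the zeros.
  x = 0: [0↦10, 1↦7, 2↦0, 3↦0, 4↦7, 5↦10, 6↦9, 7↦4, 8↦6, 9↦4, 10↦9]  zeros at y ∈ {2, 3}
  x = 1: [0↦9, 1↦8, 2↦3, 3↦5, 4↦3, 5↦8, 6↦9, 7↦6, 8↦10, 9↦10, 10↦6]  zeros at y ∈ ∅
  x = 2: [0↦4, 1↦5, 2↦2, 3↦6, 4↦6, 5↦2, 6↦5, 7↦4, 8↦10, 9↦1, 10↦10]  zeros at y ∈ ∅
  x = 3: [0↦6, 1↦9, 2↦8, 3↦3, 4↦5, 5↦3, 6↦8, 7↦9, 8↦6, 9↦10, 10↦10]  zeros at y ∈ ∅
  x = 4: [0↦4, 1↦9, 2↦10, 3↦7, 4↦0, 5↦0, 6↦7, 7↦10, 8↦9, 9↦4, 10↦6]  zeros at y ∈ {4, 5}
  x = 5: [0↦9, 1↦5, 2↦8, 3↦7, 4↦2, 5↦4, 6↦2, 7↦7, 8↦8, 9↦5, 10↦9]  zeros at y ∈ ∅
  x = 6: [0↦10, 1↦8, 2↦2, 3↦3, 4↦0, 5↦4, 6↦4, 7↦0, 8↦3, 9↦2, 10↦8]  zeros at y ∈ {4, 7}
  x = 7: [0↦7, 1↦7, 2↦3, 3↦6, 4↦5, 5↦0, 6↦2, 7↦0, 8↦5, 9↦6, 10↦3]  zeros at y ∈ {5, 7}
  x = 8: [0↦0, 1↦2, 2↦0, 3↦5, 4↦6, 5↦3, 6↦7, 7↦7, 8↦3, 9↦6, 10↦5]  zeros at y ∈ {0, 2}
  x = 9: [0↦0, 1↦4, 2↦4, 3↦0, 4↦3, 5↦2, 6↦8, 7↦10, 8↦8, 9↦2, 10↦3]  zeros at y ∈ {0, 3}
  x = 10: [0↦7, 1↦2, 2↦4, 3↦2, 4↦7, 5↦8, 6↦5, 7↦9, 8↦9, 9↦5, 10↦8]  zeros at y ∈ ∅
Collecting zeros: affine points = {(0, 2), (0, 3), (4, 4), (4, 5), (6, 4), (6, 7), (7, 5), (7, 7), (8, 0), (8, 2), (9, 0), (9, 3)}.
Total count |C(F_11)_aff| = 12.


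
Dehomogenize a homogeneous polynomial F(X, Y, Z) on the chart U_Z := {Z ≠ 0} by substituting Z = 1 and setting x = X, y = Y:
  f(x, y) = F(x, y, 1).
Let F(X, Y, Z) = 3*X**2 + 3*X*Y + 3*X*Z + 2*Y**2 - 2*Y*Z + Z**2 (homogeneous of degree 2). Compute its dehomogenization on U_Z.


f(x, y) = 3*x**2 + 3*x*y + 3*x + 2*y**2 - 2*y + 1

On U_Z we set Z = 1. Each monomial c·X^i·Y^j·Z^k in F becomes c·x^i·y^j·1^k = c·x^i·y^j.
Substituting Z = 1: F(X, Y, 1) = 3*x**2 + 3*x*y + 3*x + 2*y**2 - 2*y + 1.
Note: deg(f) ≤ deg(F) = 2; strict inequality happens when F is divisible by Z (lost terms).


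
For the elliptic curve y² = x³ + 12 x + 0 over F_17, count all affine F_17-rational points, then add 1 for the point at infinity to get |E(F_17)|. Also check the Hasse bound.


Affine points = {(0, 0), (1, 8), (1, 9), (2, 7), (2, 10), (5, 7), (5, 10), (6, 4), (6, 13), (7, 6), (7, 11), (8, 8), (8, 9), (9, 2), (9, 15), (10, 7), (10, 10), (11, 1), (11, 16), (12, 6), (12, 11), (15, 6), (15, 11), (16, 2), (16, 15)}; affine count = 25; |E(F_17)| = 26.

Discriminant check: Δ ∝ 4a³ + 27b² = 4·12³ + 27·0² = 4·1728 + 27·0 ≡ 10 (mod 17). Nonzero ⇒ E is nonsingular.
For each x ∈ F_17, compute rhs = x³ + 12·x + 0 mod 17, then count y ∈ F_17 with y² ≡ rhs.
  x = 0: rhs = 0, matching y values: 0 (1 points).
  x = 1: rhs = 13, matching y values: 8, 9 (2 points).
  x = 2: rhs = 15, matching y values: 7, 10 (2 points).
  x = 3: rhs = 12, matching y values: none (0 points).
  x = 4: rhs = 10, matching y values: none (0 points).
  x = 5: rhs = 15, matching y values: 7, 10 (2 points).
  x = 6: rhs = 16, matching y values: 4, 13 (2 points).
  x = 7: rhs = 2, matching y values: 6, 11 (2 points).
  x = 8: rhs = 13, matching y values: 8, 9 (2 points).
  x = 9: rhs = 4, matching y values: 2, 15 (2 points).
  x = 10: rhs = 15, matching y values: 7, 10 (2 points).
  x = 11: rhs = 1, matching y values: 1, 16 (2 points).
  x = 12: rhs = 2, matching y values: 6, 11 (2 points).
  x = 13: rhs = 7, matching y values: none (0 points).
  x = 14: rhs = 5, matching y values: none (0 points).
  x = 15: rhs = 2, matching y values: 6, 11 (2 points).
  x = 16: rhs = 4, matching y values: 2, 15 (2 points).
Total affine count: 25.
Full point count |E(F_17)| = 25 + 1 = 26.
Hasse bound: |26 − (17+1)| = |8| = 8 ≤ 2√17 ≈ 8.2462 ✓.


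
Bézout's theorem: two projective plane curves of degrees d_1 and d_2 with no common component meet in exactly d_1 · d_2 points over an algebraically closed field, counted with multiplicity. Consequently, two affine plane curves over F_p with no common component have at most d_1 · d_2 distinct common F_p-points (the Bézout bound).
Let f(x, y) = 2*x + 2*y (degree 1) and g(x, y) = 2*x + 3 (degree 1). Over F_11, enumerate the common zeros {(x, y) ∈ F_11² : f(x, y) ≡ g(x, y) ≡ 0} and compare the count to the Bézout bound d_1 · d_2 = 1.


Common zeros: {(4, 7)}; count = 1; Bézout bound = 1.

deg(f) = 1, deg(g) = 1, so Bézout bound = 1.
Scan x ∈ F_11. For each x, list the y ∈ F_11 with f(x, y) ≡ 0 and those with g(x, y) ≡ 0 (mod 11); the common zeros in that column are the intersection.
  x = 0: f ≡ 0 at y ∈ {0}; g ≡ 0 at y ∈ ∅; common: ∅.
  x = 1: f ≡ 0 at y ∈ {10}; g ≡ 0 at y ∈ ∅; common: ∅.
  x = 2: f ≡ 0 at y ∈ {9}; g ≡ 0 at y ∈ ∅; common: ∅.
  x = 3: f ≡ 0 at y ∈ {8}; g ≡ 0 at y ∈ ∅; common: ∅.
  x = 4: f ≡ 0 at y ∈ {7}; g ≡ 0 at y ∈ {0, 1, 2, 3, 4, 5, 6, 7, 8, 9, 10}; common: {7}.
  x = 5: f ≡ 0 at y ∈ {6}; g ≡ 0 at y ∈ ∅; common: ∅.
  x = 6: f ≡ 0 at y ∈ {5}; g ≡ 0 at y ∈ ∅; common: ∅.
  x = 7: f ≡ 0 at y ∈ {4}; g ≡ 0 at y ∈ ∅; common: ∅.
  x = 8: f ≡ 0 at y ∈ {3}; g ≡ 0 at y ∈ ∅; common: ∅.
  x = 9: f ≡ 0 at y ∈ {2}; g ≡ 0 at y ∈ ∅; common: ∅.
  x = 10: f ≡ 0 at y ∈ {1}; g ≡ 0 at y ∈ ∅; common: ∅.
Collecting: common zeros = {(4, 7)}, so the count is 1.
Comparison with the Bézout bound: 1 ≤ 1 = deg(f)·deg(g), as expected for curves with no common component (the bound is attained).


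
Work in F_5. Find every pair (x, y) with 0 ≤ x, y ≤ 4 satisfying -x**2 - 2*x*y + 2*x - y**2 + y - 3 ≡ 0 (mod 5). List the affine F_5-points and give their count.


Affine F_5-points: {(0, 2), (0, 4), (3, 2), (3, 3), (4, 4)}; count = 5.

For each of the 25 pairs (x, y) ∈ F_5², evaluate f(x, y) mod 5. Record the zeros.
  x = 0: [0↦2, 1↦2, 2↦0, 3↦1, 4↦0]  zeros at y ∈ {2, 4}
  x = 1: [0↦3, 1↦1, 2↦2, 3↦1, 4↦3]  zeros at y ∈ ∅
  x = 2: [0↦2, 1↦3, 2↦2, 3↦4, 4↦4]  zeros at y ∈ ∅
  x = 3: [0↦4, 1↦3, 2↦0, 3↦0, 4↦3]  zeros at y ∈ {2, 3}
  x = 4: [0↦4, 1↦1, 2↦1, 3↦4, 4↦0]  zeros at y ∈ {4}
Collecting zeros: affine points = {(0, 2), (0, 4), (3, 2), (3, 3), (4, 4)}.
Total count |C(F_5)_aff| = 5.


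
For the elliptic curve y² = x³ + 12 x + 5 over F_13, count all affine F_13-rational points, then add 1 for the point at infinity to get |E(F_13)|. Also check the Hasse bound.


Affine points = {(3, 4), (3, 9), (4, 0), (7, 4), (7, 9), (9, 6), (9, 7), (11, 5), (11, 8)}; affine count = 9; |E(F_13)| = 10.

Discriminant check: Δ ∝ 4a³ + 27b² = 4·12³ + 27·5² = 4·1728 + 27·25 ≡ 8 (mod 13). Nonzero ⇒ E is nonsingular.
For each x ∈ F_13, compute rhs = x³ + 12·x + 5 mod 13, then count y ∈ F_13 with y² ≡ rhs.
  x = 0: rhs = 5, matching y values: none (0 points).
  x = 1: rhs = 5, matching y values: none (0 points).
  x = 2: rhs = 11, matching y values: none (0 points).
  x = 3: rhs = 3, matching y values: 4, 9 (2 points).
  x = 4: rhs = 0, matching y values: 0 (1 points).
  x = 5: rhs = 8, matching y values: none (0 points).
  x = 6: rhs = 7, matching y values: none (0 points).
  x = 7: rhs = 3, matching y values: 4, 9 (2 points).
  x = 8: rhs = 2, matching y values: none (0 points).
  x = 9: rhs = 10, matching y values: 6, 7 (2 points).
  x = 10: rhs = 7, matching y values: none (0 points).
  x = 11: rhs = 12, matching y values: 5, 8 (2 points).
  x = 12: rhs = 5, matching y values: none (0 points).
Total affine count: 9.
Full point count |E(F_13)| = 9 + 1 = 10.
Hasse bound: |10 − (13+1)| = |-4| = 4 ≤ 2√13 ≈ 7.2111 ✓.


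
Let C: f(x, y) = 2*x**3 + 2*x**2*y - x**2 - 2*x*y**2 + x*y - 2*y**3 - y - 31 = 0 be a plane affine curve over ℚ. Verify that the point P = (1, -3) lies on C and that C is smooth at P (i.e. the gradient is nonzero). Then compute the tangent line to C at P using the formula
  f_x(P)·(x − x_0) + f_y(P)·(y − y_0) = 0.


Tangent line at P: -29*x - 40*y - 91 = 0.

Step 1: f(1, -3) = 0, so P lies on C.
Step 2: partial derivatives
  f_x(x, y) = 6*x**2 + 4*x*y - 2*x - 2*y**2 + y, f_y(x, y) = 2*x**2 - 4*x*y + x - 6*y**2 - 1.
  f_x(P) = -29, f_y(P) = -40 (gradient nonzero, so P is smooth).
Step 3: tangent line at P: -29·(x − 1) + -40·(y − -3) = 0.
Expanding: -29*x - 40*y - 91 = 0.


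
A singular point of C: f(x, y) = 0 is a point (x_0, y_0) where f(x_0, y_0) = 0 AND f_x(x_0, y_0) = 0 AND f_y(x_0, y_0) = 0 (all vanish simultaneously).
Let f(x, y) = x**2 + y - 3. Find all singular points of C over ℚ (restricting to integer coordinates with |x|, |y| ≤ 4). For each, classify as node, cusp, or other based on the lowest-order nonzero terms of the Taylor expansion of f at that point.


No singular points in the scanned grid; C is smooth there.

Compute partial derivatives:
  f_x = 2*x.
  f_y = 1.
f_y = 1 is a nonzero constant, so f_y never vanishes: no point (x, y) can satisfy f = f_x = f_y = 0. In particular no (x, y) ∈ {−4, ..., 4}² is singular; the curve is smooth.


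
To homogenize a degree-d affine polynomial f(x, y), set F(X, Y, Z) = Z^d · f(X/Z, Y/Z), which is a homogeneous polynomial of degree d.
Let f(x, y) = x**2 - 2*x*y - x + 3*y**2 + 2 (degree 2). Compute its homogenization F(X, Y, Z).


F(X, Y, Z) = X**2 - 2*X*Y - X*Z + 3*Y**2 + 2*Z**2

deg(f) = 2.
Substitute x = X/Z, y = Y/Z into f, then multiply by Z^2.
  monomial 1·x^2·y^0 ↦ 1·X^2·Y^0·Z^0.
  monomial -2·x^1·y^1 ↦ -2·X^1·Y^1·Z^0.
  monomial -1·x^1·y^0 ↦ -1·X^1·Y^0·Z^1.
  monomial 3·x^0·y^2 ↦ 3·X^0·Y^2·Z^0.
  monomial 2·x^0·y^0 ↦ 2·X^0·Y^0·Z^2.
Collecting: F(X, Y, Z) = X**2 - 2*X*Y - X*Z + 3*Y**2 + 2*Z**2.


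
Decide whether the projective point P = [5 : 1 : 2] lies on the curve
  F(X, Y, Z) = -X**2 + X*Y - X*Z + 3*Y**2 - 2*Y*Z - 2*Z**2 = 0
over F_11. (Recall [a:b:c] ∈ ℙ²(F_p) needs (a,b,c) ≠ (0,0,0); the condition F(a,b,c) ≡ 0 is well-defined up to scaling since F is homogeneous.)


F(5,1,2) ≡ 5 (mod 11); P is NOT on the curve.

Evaluate F(5, 1, 2) term-by-term (mod 11).
  -X**2 ↦ -1·25·1·1 = -25
  X*Y ↦ 1·5·1·1 = 5
  -X*Z ↦ -1·5·1·2 = -10
  3*Y**2 ↦ 3·1·1·1 = 3
  -2*Y*Z ↦ -2·1·1·2 = -4
  -2*Z**2 ↦ -2·1·1·4 = -8
Sum: F(5, 1, 2) = (-25) + (5) + (-10) + (3) + (-4) + (-8) = -39.
Reducing mod 11: -39 ≡ 5 (mod 11).
Since F(a, b, c) ≡ 5 ≠ 0 (mod 11), P does NOT lie on the curve.


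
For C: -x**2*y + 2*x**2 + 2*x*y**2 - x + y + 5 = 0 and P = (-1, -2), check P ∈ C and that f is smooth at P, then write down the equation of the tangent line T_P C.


Tangent line at P: -x + 8*y + 15 = 0.

Step 1: f(-1, -2) = 0, so P lies on C.
Step 2: partial derivatives
  f_x(x, y) = -2*x*y + 4*x + 2*y**2 - 1, f_y(x, y) = -x**2 + 4*x*y + 1.
  f_x(P) = -1, f_y(P) = 8 (gradient nonzero, so P is smooth).
Step 3: tangent line at P: -1·(x − -1) + 8·(y − -2) = 0.
Expanding: -x + 8*y + 15 = 0.


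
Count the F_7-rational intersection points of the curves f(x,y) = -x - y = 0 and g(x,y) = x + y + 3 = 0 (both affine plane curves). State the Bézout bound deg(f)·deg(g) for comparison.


Common zeros: ∅; count = 0; Bézout bound = 1.

deg(f) = 1, deg(g) = 1, so Bézout bound = 1.
Scan x ∈ F_7. For each x, list the y ∈ F_7 with f(x, y) ≡ 0 and those with g(x, y) ≡ 0 (mod 7); the common zeros in that column are the intersection.
  x = 0: f ≡ 0 at y ∈ {0}; g ≡ 0 at y ∈ {4}; common: ∅.
  x = 1: f ≡ 0 at y ∈ {6}; g ≡ 0 at y ∈ {3}; common: ∅.
  x = 2: f ≡ 0 at y ∈ {5}; g ≡ 0 at y ∈ {2}; common: ∅.
  x = 3: f ≡ 0 at y ∈ {4}; g ≡ 0 at y ∈ {1}; common: ∅.
  x = 4: f ≡ 0 at y ∈ {3}; g ≡ 0 at y ∈ {0}; common: ∅.
  x = 5: f ≡ 0 at y ∈ {2}; g ≡ 0 at y ∈ {6}; common: ∅.
  x = 6: f ≡ 0 at y ∈ {1}; g ≡ 0 at y ∈ {5}; common: ∅.
Collecting: common zeros = ∅, so the count is 0.
Comparison with the Bézout bound: 0 ≤ 1 = deg(f)·deg(g), as expected for curves with no common component (the affine F_7-count falls short of the bound because intersections may lie at infinity, over extension fields, or carry multiplicity).


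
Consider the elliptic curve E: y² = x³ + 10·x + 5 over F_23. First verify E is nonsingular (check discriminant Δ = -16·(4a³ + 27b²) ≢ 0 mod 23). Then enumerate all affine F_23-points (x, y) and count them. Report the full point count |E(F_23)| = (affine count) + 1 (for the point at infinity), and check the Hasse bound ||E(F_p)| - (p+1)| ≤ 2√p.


Affine points = {(1, 4), (1, 19), (3, 4), (3, 19), (7, 2), (7, 21), (10, 1), (10, 22), (12, 6), (12, 17), (13, 3), (13, 20), (16, 11), (16, 12), (19, 4), (19, 19), (21, 0)}; affine count = 17; |E(F_23)| = 18.

Discriminant check: Δ ∝ 4a³ + 27b² = 4·10³ + 27·5² = 4·1000 + 27·25 ≡ 6 (mod 23). Nonzero ⇒ E is nonsingular.
For each x ∈ F_23, compute rhs = x³ + 10·x + 5 mod 23, then count y ∈ F_23 with y² ≡ rhs.
  x = 0: rhs = 5, matching y values: none (0 points).
  x = 1: rhs = 16, matching y values: 4, 19 (2 points).
  x = 2: rhs = 10, matching y values: none (0 points).
  x = 3: rhs = 16, matching y values: 4, 19 (2 points).
  x = 4: rhs = 17, matching y values: none (0 points).
  x = 5: rhs = 19, matching y values: none (0 points).
  x = 6: rhs = 5, matching y values: none (0 points).
  x = 7: rhs = 4, matching y values: 2, 21 (2 points).
  x = 8: rhs = 22, matching y values: none (0 points).
  x = 9: rhs = 19, matching y values: none (0 points).
  x = 10: rhs = 1, matching y values: 1, 22 (2 points).
  x = 11: rhs = 20, matching y values: none (0 points).
  x = 12: rhs = 13, matching y values: 6, 17 (2 points).
  x = 13: rhs = 9, matching y values: 3, 20 (2 points).
  x = 14: rhs = 14, matching y values: none (0 points).
  x = 15: rhs = 11, matching y values: none (0 points).
  x = 16: rhs = 6, matching y values: 11, 12 (2 points).
  x = 17: rhs = 5, matching y values: none (0 points).
  x = 18: rhs = 14, matching y values: none (0 points).
  x = 19: rhs = 16, matching y values: 4, 19 (2 points).
  x = 20: rhs = 17, matching y values: none (0 points).
  x = 21: rhs = 0, matching y values: 0 (1 points).
  x = 22: rhs = 17, matching y values: none (0 points).
Total affine count: 17.
Full point count |E(F_23)| = 17 + 1 = 18.
Hasse bound: |18 − (23+1)| = |-6| = 6 ≤ 2√23 ≈ 9.5917 ✓.


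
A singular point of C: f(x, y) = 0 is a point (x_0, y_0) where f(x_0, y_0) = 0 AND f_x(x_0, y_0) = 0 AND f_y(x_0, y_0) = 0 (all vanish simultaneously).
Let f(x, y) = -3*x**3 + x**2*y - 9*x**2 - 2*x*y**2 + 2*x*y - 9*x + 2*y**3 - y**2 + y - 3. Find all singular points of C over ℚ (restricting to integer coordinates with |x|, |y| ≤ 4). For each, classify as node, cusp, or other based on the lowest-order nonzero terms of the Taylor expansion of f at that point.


Singular points: {(-1, 0)}; classification: cusp.

Compute partial derivatives:
  f_x = -9*x**2 + 2*x*y - 18*x - 2*y**2 + 2*y - 9.
  f_y = x**2 - 4*x*y + 2*x + 6*y**2 - 2*y + 1.
Scan x_0 ∈ {−4, ..., 4}. For each x_0, f_y(x_0, y) is a polynomial in y; find its integer roots y ∈ {−4, ..., 4}, then test f_x and f at those candidates.
  x = -4: f_y(-4, y) = 6*y**2 + 14*y + 9; no integer root y with |y| ≤ 4.
  x = -3: f_y(-3, y) = 6*y**2 + 10*y + 4; vanishes at y ∈ {-1}. (-3, -1): f_x = -34 ≠ 0.
  x = -2: f_y(-2, y) = 6*y**2 + 6*y + 1; no integer root y with |y| ≤ 4.
  x = -1: f_y(-1, y) = 6*y**2 + 2*y; vanishes at y ∈ {0}. (-1, 0): f_x = 0, f = 0 — SINGULAR.
  x = 0: f_y(0, y) = 6*y**2 - 2*y + 1; no integer root y with |y| ≤ 4.
  x = 1: f_y(1, y) = 6*y**2 - 6*y + 4; no integer root y with |y| ≤ 4.
  x = 2: f_y(2, y) = 6*y**2 - 10*y + 9; no integer root y with |y| ≤ 4.
  x = 3: f_y(3, y) = 6*y**2 - 14*y + 16; no integer root y with |y| ≤ 4.
  x = 4: f_y(4, y) = 6*y**2 - 18*y + 25; no integer root y with |y| ≤ 4.
Only singular point on the grid: (-1, 0).
Classify: substitute x = -1 + u, y = 0 + v and expand: f = -3*u**3 + u**2*v - 2*u*v**2 + 2*v**3 + v**2.
No constant or linear terms (consistent with a singular point). Quadratic part: v**2. Cubic part: -3*u**3 + u**2*v - 2*u*v**2 + 2*v**3.
The quadratic part v**2 is a perfect square, so there is a single (double) tangent line v = 0, i.e. y = 0. Restricting the cubic part to that line (v = 0) leaves -3*u**3 ≠ 0, so f is not divisible by v and the branch is v² ≈ 3*u**3 to lowest order — this is a cusp.
Classification: cusp.


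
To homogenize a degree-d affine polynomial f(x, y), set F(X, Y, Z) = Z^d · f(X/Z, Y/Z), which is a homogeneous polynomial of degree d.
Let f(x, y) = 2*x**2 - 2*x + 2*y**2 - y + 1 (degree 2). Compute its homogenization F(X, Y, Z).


F(X, Y, Z) = 2*X**2 - 2*X*Z + 2*Y**2 - Y*Z + Z**2

deg(f) = 2.
Substitute x = X/Z, y = Y/Z into f, then multiply by Z^2.
  monomial 2·x^2·y^0 ↦ 2·X^2·Y^0·Z^0.
  monomial -2·x^1·y^0 ↦ -2·X^1·Y^0·Z^1.
  monomial 2·x^0·y^2 ↦ 2·X^0·Y^2·Z^0.
  monomial -1·x^0·y^1 ↦ -1·X^0·Y^1·Z^1.
  monomial 1·x^0·y^0 ↦ 1·X^0·Y^0·Z^2.
Collecting: F(X, Y, Z) = 2*X**2 - 2*X*Z + 2*Y**2 - Y*Z + Z**2.


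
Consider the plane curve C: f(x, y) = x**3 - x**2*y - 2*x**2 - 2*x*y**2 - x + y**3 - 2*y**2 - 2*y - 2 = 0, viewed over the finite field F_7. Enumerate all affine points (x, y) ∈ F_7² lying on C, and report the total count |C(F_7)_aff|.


Affine F_7-points: {(0, 5), (2, 3), (3, 1), (3, 2), (3, 5), (4, 2), (4, 3), (4, 5), (5, 4), (6, 3)}; count = 10.

For each of the 49 pairs (x, y) ∈ F_7², evaluate f(x, y) mod 7. Record the zeros.
  x = 0: [0↦5, 1↦2, 2↦1, 3↦1, 4↦1, 5↦0, 6↦4]  zeros at y ∈ {5}
  x = 1: [0↦3, 1↦4, 2↦3, 3↦6, 4↦5, 5↦6, 6↦1]  zeros at y ∈ ∅
  x = 2: [0↦3, 1↦6, 2↦3, 3↦0, 4↦3, 5↦4, 6↦2]  zeros at y ∈ {3}
  x = 3: [0↦4, 1↦0, 2↦0, 3↦3, 4↦1, 5↦0, 6↦6]  zeros at y ∈ {1, 2, 5}
  x = 4: [0↦5, 1↦6, 2↦0, 3↦0, 4↦5, 5↦0, 6↦5]  zeros at y ∈ {2, 3, 5}
  x = 5: [0↦5, 1↦2, 2↦2, 3↦4, 4↦0, 5↦3, 6↦5]  zeros at y ∈ {4}
  x = 6: [0↦3, 1↦1, 2↦5, 3↦0, 4↦6, 5↦1, 6↦5]  zeros at y ∈ {3}
Collecting zeros: affine points = {(0, 5), (2, 3), (3, 1), (3, 2), (3, 5), (4, 2), (4, 3), (4, 5), (5, 4), (6, 3)}.
Total count |C(F_7)_aff| = 10.


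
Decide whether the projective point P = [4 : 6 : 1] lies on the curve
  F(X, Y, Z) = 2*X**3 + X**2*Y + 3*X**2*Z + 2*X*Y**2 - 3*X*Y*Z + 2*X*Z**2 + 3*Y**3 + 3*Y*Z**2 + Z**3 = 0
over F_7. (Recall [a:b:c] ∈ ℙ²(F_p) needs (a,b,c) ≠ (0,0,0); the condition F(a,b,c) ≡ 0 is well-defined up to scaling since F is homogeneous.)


F(4,6,1) ≡ 1 (mod 7); P is NOT on the curve.

Evaluate F(4, 6, 1) term-by-term (mod 7).
  2*X**3 ↦ 2·64·1·1 = 128
  X**2*Y ↦ 1·16·6·1 = 96
  3*X**2*Z ↦ 3·16·1·1 = 48
  2*X*Y**2 ↦ 2·4·36·1 = 288
  -3*X*Y*Z ↦ -3·4·6·1 = -72
  2*X*Z**2 ↦ 2·4·1·1 = 8
  3*Y**3 ↦ 3·1·216·1 = 648
  3*Y*Z**2 ↦ 3·1·6·1 = 18
  Z**3 ↦ 1·1·1·1 = 1
Sum: F(4, 6, 1) = (128) + (96) + (48) + (288) + (-72) + (8) + (648) + (18) + (1) = 1163.
Reducing mod 7: 1163 ≡ 1 (mod 7).
Since F(a, b, c) ≡ 1 ≠ 0 (mod 7), P does NOT lie on the curve.


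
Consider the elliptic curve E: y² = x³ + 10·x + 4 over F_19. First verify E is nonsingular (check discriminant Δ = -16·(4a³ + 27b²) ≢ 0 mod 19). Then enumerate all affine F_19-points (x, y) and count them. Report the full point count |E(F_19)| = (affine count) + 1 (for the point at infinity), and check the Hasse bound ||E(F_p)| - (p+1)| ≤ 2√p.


Affine points = {(0, 2), (0, 17), (3, 2), (3, 17), (8, 8), (8, 11), (9, 5), (9, 14), (11, 1), (11, 18), (12, 3), (12, 16), (14, 0), (16, 2), (16, 17)}; affine count = 15; |E(F_19)| = 16.

Discriminant check: Δ ∝ 4a³ + 27b² = 4·10³ + 27·4² = 4·1000 + 27·16 ≡ 5 (mod 19). Nonzero ⇒ E is nonsingular.
For each x ∈ F_19, compute rhs = x³ + 10·x + 4 mod 19, then count y ∈ F_19 with y² ≡ rhs.
  x = 0: rhs = 4, matching y values: 2, 17 (2 points).
  x = 1: rhs = 15, matching y values: none (0 points).
  x = 2: rhs = 13, matching y values: none (0 points).
  x = 3: rhs = 4, matching y values: 2, 17 (2 points).
  x = 4: rhs = 13, matching y values: none (0 points).
  x = 5: rhs = 8, matching y values: none (0 points).
  x = 6: rhs = 14, matching y values: none (0 points).
  x = 7: rhs = 18, matching y values: none (0 points).
  x = 8: rhs = 7, matching y values: 8, 11 (2 points).
  x = 9: rhs = 6, matching y values: 5, 14 (2 points).
  x = 10: rhs = 2, matching y values: none (0 points).
  x = 11: rhs = 1, matching y values: 1, 18 (2 points).
  x = 12: rhs = 9, matching y values: 3, 16 (2 points).
  x = 13: rhs = 13, matching y values: none (0 points).
  x = 14: rhs = 0, matching y values: 0 (1 points).
  x = 15: rhs = 14, matching y values: none (0 points).
  x = 16: rhs = 4, matching y values: 2, 17 (2 points).
  x = 17: rhs = 14, matching y values: none (0 points).
  x = 18: rhs = 12, matching y values: none (0 points).
Total affine count: 15.
Full point count |E(F_19)| = 15 + 1 = 16.
Hasse bound: |16 − (19+1)| = |-4| = 4 ≤ 2√19 ≈ 8.7178 ✓.


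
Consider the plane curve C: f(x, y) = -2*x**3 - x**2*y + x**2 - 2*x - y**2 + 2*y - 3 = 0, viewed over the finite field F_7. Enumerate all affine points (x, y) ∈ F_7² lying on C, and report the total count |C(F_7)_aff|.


Affine F_7-points: {(3, 3), (3, 4), (5, 0), (5, 5), (6, 2), (6, 6)}; count = 6.

For each of the 49 pairs (x, y) ∈ F_7², evaluate f(x, y) mod 7. Record the zeros.
  x = 0: [0↦4, 1↦5, 2↦4, 3↦1, 4↦3, 5↦3, 6↦1]  zeros at y ∈ ∅
  x = 1: [0↦1, 1↦1, 2↦6, 3↦2, 4↦3, 5↦2, 6↦6]  zeros at y ∈ ∅
  x = 2: [0↦2, 1↦6, 2↦1, 3↦1, 4↦6, 5↦2, 6↦3]  zeros at y ∈ ∅
  x = 3: [0↦2, 1↦1, 2↦5, 3↦0, 4↦0, 5↦5, 6↦1]  zeros at y ∈ {3, 4}
  x = 4: [0↦3, 1↦2, 2↦6, 3↦1, 4↦1, 5↦6, 6↦2]  zeros at y ∈ ∅
  x = 5: [0↦0, 1↦4, 2↦6, 3↦6, 4↦4, 5↦0, 6↦1]  zeros at y ∈ {0, 5}
  x = 6: [0↦2, 1↦2, 2↦0, 3↦3, 4↦4, 5↦3, 6↦0]  zeros at y ∈ {2, 6}
Collecting zeros: affine points = {(3, 3), (3, 4), (5, 0), (5, 5), (6, 2), (6, 6)}.
Total count |C(F_7)_aff| = 6.


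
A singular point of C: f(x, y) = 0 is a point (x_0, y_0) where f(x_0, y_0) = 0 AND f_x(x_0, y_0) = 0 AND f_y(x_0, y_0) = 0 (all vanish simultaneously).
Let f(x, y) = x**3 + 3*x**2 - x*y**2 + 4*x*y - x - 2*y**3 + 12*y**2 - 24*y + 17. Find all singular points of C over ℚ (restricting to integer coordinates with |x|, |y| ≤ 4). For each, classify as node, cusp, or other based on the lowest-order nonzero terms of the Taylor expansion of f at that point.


Singular points: {(-1, 2)}; classification: cusp.

Compute partial derivatives:
  f_x = 3*x**2 + 6*x - y**2 + 4*y - 1.
  f_y = -2*x*y + 4*x - 6*y**2 + 24*y - 24.
Scan x_0 ∈ {−4, ..., 4}. For each x_0, f_y(x_0, y) is a polynomial in y; find its integer roots y ∈ {−4, ..., 4}, then test f_x and f at those candidates.
  x = -4: f_y(-4, y) = -6*y**2 + 32*y - 40; vanishes at y ∈ {2}. (-4, 2): f_x = 27 ≠ 0.
  x = -3: f_y(-3, y) = -6*y**2 + 30*y - 36; vanishes at y ∈ {2, 3}. (-3, 2): f_x = 12 ≠ 0; (-3, 3): f_x = 11 ≠ 0.
  x = -2: f_y(-2, y) = -6*y**2 + 28*y - 32; vanishes at y ∈ {2}. (-2, 2): f_x = 3 ≠ 0.
  x = -1: f_y(-1, y) = -6*y**2 + 26*y - 28; vanishes at y ∈ {2}. (-1, 2): f_x = 0, f = 0 — SINGULAR.
  x = 0: f_y(0, y) = -6*y**2 + 24*y - 24; vanishes at y ∈ {2}. (0, 2): f_x = 3 ≠ 0.
  x = 1: f_y(1, y) = -6*y**2 + 22*y - 20; vanishes at y ∈ {2}. (1, 2): f_x = 12 ≠ 0.
  x = 2: f_y(2, y) = -6*y**2 + 20*y - 16; vanishes at y ∈ {2}. (2, 2): f_x = 27 ≠ 0.
  x = 3: f_y(3, y) = -6*y**2 + 18*y - 12; vanishes at y ∈ {1, 2}. (3, 1): f_x = 47 ≠ 0; (3, 2): f_x = 48 ≠ 0.
  x = 4: f_y(4, y) = -6*y**2 + 16*y - 8; vanishes at y ∈ {2}. (4, 2): f_x = 75 ≠ 0.
Only singular point on the grid: (-1, 2).
Classify: substitute x = -1 + u, y = 2 + v and expand: f = u**3 - u*v**2 - 2*v**3 + v**2.
No constant or linear terms (consistent with a singular point). Quadratic part: v**2. Cubic part: u**3 - u*v**2 - 2*v**3.
The quadratic part v**2 is a perfect square, so there is a single (double) tangent line v = 0, i.e. y = 2. Restricting the cubic part to that line (v = 0) leaves u**3 ≠ 0, so f is not divisible by v and the branch is v² ≈ -u**3 to lowest order — this is a cusp.
Classification: cusp.


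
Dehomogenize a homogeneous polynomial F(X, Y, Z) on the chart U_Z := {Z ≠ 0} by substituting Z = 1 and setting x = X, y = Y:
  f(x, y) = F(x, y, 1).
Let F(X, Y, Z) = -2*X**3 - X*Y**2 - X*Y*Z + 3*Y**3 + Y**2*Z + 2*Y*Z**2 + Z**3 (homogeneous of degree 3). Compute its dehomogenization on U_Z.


f(x, y) = -2*x**3 - x*y**2 - x*y + 3*y**3 + y**2 + 2*y + 1

On U_Z we set Z = 1. Each monomial c·X^i·Y^j·Z^k in F becomes c·x^i·y^j·1^k = c·x^i·y^j.
Substituting Z = 1: F(X, Y, 1) = -2*x**3 - x*y**2 - x*y + 3*y**3 + y**2 + 2*y + 1.
Note: deg(f) ≤ deg(F) = 3; strict inequality happens when F is divisible by Z (lost terms).


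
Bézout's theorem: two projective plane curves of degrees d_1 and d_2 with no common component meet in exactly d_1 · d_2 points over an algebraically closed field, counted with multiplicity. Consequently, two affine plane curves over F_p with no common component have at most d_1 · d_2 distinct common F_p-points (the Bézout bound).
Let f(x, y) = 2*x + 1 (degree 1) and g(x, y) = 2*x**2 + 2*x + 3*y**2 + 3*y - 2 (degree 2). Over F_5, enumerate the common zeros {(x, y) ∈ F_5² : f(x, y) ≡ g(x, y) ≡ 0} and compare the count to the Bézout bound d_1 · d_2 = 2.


Common zeros: {(2, 0), (2, 4)}; count = 2; Bézout bound = 2.

deg(f) = 1, deg(g) = 2, so Bézout bound = 2.
Scan x ∈ F_5. For each x, list the y ∈ F_5 with f(x, y) ≡ 0 and those with g(x, y) ≡ 0 (mod 5); the common zeros in that column are the intersection.
  x = 0: f ≡ 0 at y ∈ ∅; g ≡ 0 at y ∈ ∅; common: ∅.
  x = 1: f ≡ 0 at y ∈ ∅; g ≡ 0 at y ∈ {2}; common: ∅.
  x = 2: f ≡ 0 at y ∈ {0, 1, 2, 3, 4}; g ≡ 0 at y ∈ {0, 4}; common: {0, 4}.
  x = 3: f ≡ 0 at y ∈ ∅; g ≡ 0 at y ∈ {2}; common: ∅.
  x = 4: f ≡ 0 at y ∈ ∅; g ≡ 0 at y ∈ ∅; common: ∅.
Collecting: common zeros = {(2, 0), (2, 4)}, so the count is 2.
Comparison with the Bézout bound: 2 ≤ 2 = deg(f)·deg(g), as expected for curves with no common component (the bound is attained).


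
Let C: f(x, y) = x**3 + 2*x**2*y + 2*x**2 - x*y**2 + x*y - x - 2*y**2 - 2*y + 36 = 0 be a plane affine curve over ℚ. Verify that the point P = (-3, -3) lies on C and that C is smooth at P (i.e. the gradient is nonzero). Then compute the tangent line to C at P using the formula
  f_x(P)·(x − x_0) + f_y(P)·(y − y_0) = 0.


Tangent line at P: 38*x + 7*y + 135 = 0.

Step 1: f(-3, -3) = 0, so P lies on C.
Step 2: partial derivatives
  f_x(x, y) = 3*x**2 + 4*x*y + 4*x - y**2 + y - 1, f_y(x, y) = 2*x**2 - 2*x*y + x - 4*y - 2.
  f_x(P) = 38, f_y(P) = 7 (gradient nonzero, so P is smooth).
Step 3: tangent line at P: 38·(x − -3) + 7·(y − -3) = 0.
Expanding: 38*x + 7*y + 135 = 0.


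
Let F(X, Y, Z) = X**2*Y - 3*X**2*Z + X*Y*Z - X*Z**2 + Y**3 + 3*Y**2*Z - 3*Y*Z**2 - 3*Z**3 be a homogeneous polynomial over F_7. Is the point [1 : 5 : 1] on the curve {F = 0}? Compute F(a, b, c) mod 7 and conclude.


F(1,5,1) ≡ 6 (mod 7); P is NOT on the curve.

Evaluate F(1, 5, 1) term-by-term (mod 7).
  X**2*Y ↦ 1·1·5·1 = 5
  -3*X**2*Z ↦ -3·1·1·1 = -3
  X*Y*Z ↦ 1·1·5·1 = 5
  -X*Z**2 ↦ -1·1·1·1 = -1
  Y**3 ↦ 1·1·125·1 = 125
  3*Y**2*Z ↦ 3·1·25·1 = 75
  -3*Y*Z**2 ↦ -3·1·5·1 = -15
  -3*Z**3 ↦ -3·1·1·1 = -3
Sum: F(1, 5, 1) = (5) + (-3) + (5) + (-1) + (125) + (75) + (-15) + (-3) = 188.
Reducing mod 7: 188 ≡ 6 (mod 7).
Since F(a, b, c) ≡ 6 ≠ 0 (mod 7), P does NOT lie on the curve.


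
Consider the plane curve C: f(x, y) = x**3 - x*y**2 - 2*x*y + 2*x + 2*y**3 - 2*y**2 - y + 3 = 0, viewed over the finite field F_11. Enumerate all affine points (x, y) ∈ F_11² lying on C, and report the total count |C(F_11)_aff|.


Affine F_11-points: {(0, 5), (0, 8), (0, 10), (1, 8), (5, 4), (6, 0), (6, 6), (6, 9), (8, 1), (8, 2), (10, 0), (10, 8), (10, 9)}; count = 13.

For each of the 121 pairs (x, y) ∈ F_11², evaluate f(x, y) mod 11. Record the zeros.
  x = 0: [0↦3, 1↦2, 2↦9, 3↦3, 4↦7, 5↦0, 6↦5, 7↦1, 8↦0, 9↦3, 10↦0]  zeros at y ∈ {5, 8, 10}
  x = 1: [0↦6, 1↦2, 2↦4, 3↦2, 4↦8, 5↦1, 6↦4, 7↦7, 8↦0, 9↦6, 10↦4]  zeros at y ∈ {8}
  x = 2: [0↦4, 1↦8, 2↦5, 3↦7, 4↦4, 5↦8, 6↦9, 7↦8, 8↦6, 9↦4, 10↦3]  zeros at y ∈ ∅
  x = 3: [0↦3, 1↦4, 2↦7, 3↦2, 4↦1, 5↦5, 6↦4, 7↦10, 8↦2, 9↦3, 10↦3]  zeros at y ∈ ∅
  x = 4: [0↦9, 1↦7, 2↦5, 3↦4, 4↦5, 5↦9, 6↦6, 7↦8, 8↦5, 9↦9, 10↦10]  zeros at y ∈ ∅
  x = 5: [0↦6, 1↦1, 2↦5, 3↦8, 4↦0, 5↦4, 6↦10, 7↦8, 8↦10, 9↦6, 10↦8]  zeros at y ∈ {4}
  x = 6: [0↦0, 1↦3, 2↦2, 3↦9, 4↦3, 5↦7, 6↦0, 7↦5, 8↦1, 9↦0, 10↦3]  zeros at y ∈ {0, 6, 9}
  x = 7: [0↦8, 1↦8, 2↦2, 3↦2, 4↦9, 5↦2, 6↦4, 7↦5, 8↦6, 9↦8, 10↦1]  zeros at y ∈ ∅
  x = 8: [0↦3, 1↦0, 2↦0, 3↦4, 4↦2, 5↦6, 6↦6, 7↦3, 8↦9, 9↦3, 10↦8]  zeros at y ∈ {1, 2}
  x = 9: [0↦2, 1↦7, 2↦2, 3↦10, 4↦10, 5↦3, 6↦1, 7↦5, 8↦5, 9↦2, 10↦8]  zeros at y ∈ ∅
  x = 10: [0↦0, 1↦2, 2↦3, 3↦4, 4↦6, 5↦10, 6↦6, 7↦6, 8↦0, 9↦0, 10↦7]  zeros at y ∈ {0, 8, 9}
Collecting zeros: affine points = {(0, 5), (0, 8), (0, 10), (1, 8), (5, 4), (6, 0), (6, 6), (6, 9), (8, 1), (8, 2), (10, 0), (10, 8), (10, 9)}.
Total count |C(F_11)_aff| = 13.


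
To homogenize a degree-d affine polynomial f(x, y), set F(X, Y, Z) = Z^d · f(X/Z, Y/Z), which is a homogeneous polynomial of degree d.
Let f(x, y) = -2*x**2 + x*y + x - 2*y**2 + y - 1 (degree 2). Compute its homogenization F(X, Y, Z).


F(X, Y, Z) = -2*X**2 + X*Y + X*Z - 2*Y**2 + Y*Z - Z**2

deg(f) = 2.
Substitute x = X/Z, y = Y/Z into f, then multiply by Z^2.
  monomial -2·x^2·y^0 ↦ -2·X^2·Y^0·Z^0.
  monomial 1·x^1·y^1 ↦ 1·X^1·Y^1·Z^0.
  monomial 1·x^1·y^0 ↦ 1·X^1·Y^0·Z^1.
  monomial -2·x^0·y^2 ↦ -2·X^0·Y^2·Z^0.
  monomial 1·x^0·y^1 ↦ 1·X^0·Y^1·Z^1.
  monomial -1·x^0·y^0 ↦ -1·X^0·Y^0·Z^2.
Collecting: F(X, Y, Z) = -2*X**2 + X*Y + X*Z - 2*Y**2 + Y*Z - Z**2.


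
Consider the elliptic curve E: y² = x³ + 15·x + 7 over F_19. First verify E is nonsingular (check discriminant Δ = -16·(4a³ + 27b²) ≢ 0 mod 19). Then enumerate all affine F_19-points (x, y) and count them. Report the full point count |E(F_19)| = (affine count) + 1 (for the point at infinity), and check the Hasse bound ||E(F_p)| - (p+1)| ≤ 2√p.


Affine points = {(0, 8), (0, 11), (1, 2), (1, 17), (2, 8), (2, 11), (4, 6), (4, 13), (5, 6), (5, 13), (6, 3), (6, 16), (9, 4), (9, 15), (10, 6), (10, 13), (13, 9), (13, 10), (14, 4), (14, 15), (15, 4), (15, 15), (16, 7), (16, 12), (17, 8), (17, 11)}; affine count = 26; |E(F_19)| = 27.

Discriminant check: Δ ∝ 4a³ + 27b² = 4·15³ + 27·7² = 4·3375 + 27·49 ≡ 3 (mod 19). Nonzero ⇒ E is nonsingular.
For each x ∈ F_19, compute rhs = x³ + 15·x + 7 mod 19, then count y ∈ F_19 with y² ≡ rhs.
  x = 0: rhs = 7, matching y values: 8, 11 (2 points).
  x = 1: rhs = 4, matching y values: 2, 17 (2 points).
  x = 2: rhs = 7, matching y values: 8, 11 (2 points).
  x = 3: rhs = 3, matching y values: none (0 points).
  x = 4: rhs = 17, matching y values: 6, 13 (2 points).
  x = 5: rhs = 17, matching y values: 6, 13 (2 points).
  x = 6: rhs = 9, matching y values: 3, 16 (2 points).
  x = 7: rhs = 18, matching y values: none (0 points).
  x = 8: rhs = 12, matching y values: none (0 points).
  x = 9: rhs = 16, matching y values: 4, 15 (2 points).
  x = 10: rhs = 17, matching y values: 6, 13 (2 points).
  x = 11: rhs = 2, matching y values: none (0 points).
  x = 12: rhs = 15, matching y values: none (0 points).
  x = 13: rhs = 5, matching y values: 9, 10 (2 points).
  x = 14: rhs = 16, matching y values: 4, 15 (2 points).
  x = 15: rhs = 16, matching y values: 4, 15 (2 points).
  x = 16: rhs = 11, matching y values: 7, 12 (2 points).
  x = 17: rhs = 7, matching y values: 8, 11 (2 points).
  x = 18: rhs = 10, matching y values: none (0 points).
Total affine count: 26.
Full point count |E(F_19)| = 26 + 1 = 27.
Hasse bound: |27 − (19+1)| = |7| = 7 ≤ 2√19 ≈ 8.7178 ✓.


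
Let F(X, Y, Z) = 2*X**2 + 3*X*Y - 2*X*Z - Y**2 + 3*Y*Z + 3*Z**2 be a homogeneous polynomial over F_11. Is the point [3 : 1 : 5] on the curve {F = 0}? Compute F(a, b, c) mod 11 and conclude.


F(3,1,5) ≡ 9 (mod 11); P is NOT on the curve.

Evaluate F(3, 1, 5) term-by-term (mod 11).
  2*X**2 ↦ 2·9·1·1 = 18
  3*X*Y ↦ 3·3·1·1 = 9
  -2*X*Z ↦ -2·3·1·5 = -30
  -Y**2 ↦ -1·1·1·1 = -1
  3*Y*Z ↦ 3·1·1·5 = 15
  3*Z**2 ↦ 3·1·1·25 = 75
Sum: F(3, 1, 5) = (18) + (9) + (-30) + (-1) + (15) + (75) = 86.
Reducing mod 11: 86 ≡ 9 (mod 11).
Since F(a, b, c) ≡ 9 ≠ 0 (mod 11), P does NOT lie on the curve.


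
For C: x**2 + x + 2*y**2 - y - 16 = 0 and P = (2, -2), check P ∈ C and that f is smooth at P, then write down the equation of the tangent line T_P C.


Tangent line at P: 5*x - 9*y - 28 = 0.

Step 1: f(2, -2) = 0, so P lies on C.
Step 2: partial derivatives
  f_x(x, y) = 2*x + 1, f_y(x, y) = 4*y - 1.
  f_x(P) = 5, f_y(P) = -9 (gradient nonzero, so P is smooth).
Step 3: tangent line at P: 5·(x − 2) + -9·(y − -2) = 0.
Expanding: 5*x - 9*y - 28 = 0.


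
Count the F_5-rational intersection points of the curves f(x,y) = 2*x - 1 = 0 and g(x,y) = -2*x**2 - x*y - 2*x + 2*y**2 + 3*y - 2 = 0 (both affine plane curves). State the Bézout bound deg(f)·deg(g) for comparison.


Common zeros: ∅; count = 0; Bézout bound = 2.

deg(f) = 1, deg(g) = 2, so Bézout bound = 2.
Scan x ∈ F_5. For each x, list the y ∈ F_5 with f(x, y) ≡ 0 and those with g(x, y) ≡ 0 (mod 5); the common zeros in that column are the intersection.
  x = 0: f ≡ 0 at y ∈ ∅; g ≡ 0 at y ∈ {3}; common: ∅.
  x = 1: f ≡ 0 at y ∈ ∅; g ≡ 0 at y ∈ ∅; common: ∅.
  x = 2: f ≡ 0 at y ∈ ∅; g ≡ 0 at y ∈ ∅; common: ∅.
  x = 3: f ≡ 0 at y ∈ {0, 1, 2, 3, 4}; g ≡ 0 at y ∈ ∅; common: ∅.
  x = 4: f ≡ 0 at y ∈ ∅; g ≡ 0 at y ∈ ∅; common: ∅.
Collecting: common zeros = ∅, so the count is 0.
Comparison with the Bézout bound: 0 ≤ 2 = deg(f)·deg(g), as expected for curves with no common component (the affine F_5-count falls short of the bound because intersections may lie at infinity, over extension fields, or carry multiplicity).


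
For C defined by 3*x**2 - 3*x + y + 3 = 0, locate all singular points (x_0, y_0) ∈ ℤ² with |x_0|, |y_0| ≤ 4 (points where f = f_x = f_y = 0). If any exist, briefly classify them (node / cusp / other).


No singular points in the scanned grid; C is smooth there.

Compute partial derivatives:
  f_x = 6*x - 3.
  f_y = 1.
f_y = 1 is a nonzero constant, so f_y never vanishes: no point (x, y) can satisfy f = f_x = f_y = 0. In particular no (x, y) ∈ {−4, ..., 4}² is singular; the curve is smooth.


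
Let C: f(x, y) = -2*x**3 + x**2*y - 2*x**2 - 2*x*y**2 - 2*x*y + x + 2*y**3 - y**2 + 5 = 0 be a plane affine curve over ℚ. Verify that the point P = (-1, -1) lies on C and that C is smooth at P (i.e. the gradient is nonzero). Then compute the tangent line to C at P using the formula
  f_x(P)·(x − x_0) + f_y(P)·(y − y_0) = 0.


Tangent line at P: x + 7*y + 8 = 0.

Step 1: f(-1, -1) = 0, so P lies on C.
Step 2: partial derivatives
  f_x(x, y) = -6*x**2 + 2*x*y - 4*x - 2*y**2 - 2*y + 1, f_y(x, y) = x**2 - 4*x*y - 2*x + 6*y**2 - 2*y.
  f_x(P) = 1, f_y(P) = 7 (gradient nonzero, so P is smooth).
Step 3: tangent line at P: 1·(x − -1) + 7·(y − -1) = 0.
Expanding: x + 7*y + 8 = 0.
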